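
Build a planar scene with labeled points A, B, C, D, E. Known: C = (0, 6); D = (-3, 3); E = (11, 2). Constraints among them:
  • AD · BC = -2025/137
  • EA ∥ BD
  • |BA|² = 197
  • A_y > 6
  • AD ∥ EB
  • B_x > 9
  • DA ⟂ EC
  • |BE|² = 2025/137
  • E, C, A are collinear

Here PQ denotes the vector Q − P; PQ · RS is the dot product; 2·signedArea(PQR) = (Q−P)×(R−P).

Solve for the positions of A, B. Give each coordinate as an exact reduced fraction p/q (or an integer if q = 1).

1. A_x = -231/137  [E, C, A are collinear ∩ DA ⟂ EC]
2. A_y = 906/137  [E, C, A are collinear ∩ DA ⟂ EC]
   → A = (-231/137, 906/137)
3. B_x = 1327/137  [EA ∥ BD ∩ AD ∥ EB]
4. B_y = -221/137  [EA ∥ BD ∩ AD ∥ EB]
   → B = (1327/137, -221/137)

A = (-231/137, 906/137)
B = (1327/137, -221/137)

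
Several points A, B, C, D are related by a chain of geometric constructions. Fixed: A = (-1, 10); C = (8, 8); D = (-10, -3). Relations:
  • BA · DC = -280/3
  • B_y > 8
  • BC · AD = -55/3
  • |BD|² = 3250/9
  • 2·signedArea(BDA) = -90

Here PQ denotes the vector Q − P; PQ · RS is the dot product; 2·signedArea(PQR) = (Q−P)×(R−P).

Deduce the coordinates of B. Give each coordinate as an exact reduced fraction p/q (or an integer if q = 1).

B = (5, 26/3)

1. B_x = 5  [BA · DC = -280/3 ∩ BC · AD = -55/3]
2. B_y = 26/3  [BA · DC = -280/3 ∩ BC · AD = -55/3]
   → B = (5, 26/3)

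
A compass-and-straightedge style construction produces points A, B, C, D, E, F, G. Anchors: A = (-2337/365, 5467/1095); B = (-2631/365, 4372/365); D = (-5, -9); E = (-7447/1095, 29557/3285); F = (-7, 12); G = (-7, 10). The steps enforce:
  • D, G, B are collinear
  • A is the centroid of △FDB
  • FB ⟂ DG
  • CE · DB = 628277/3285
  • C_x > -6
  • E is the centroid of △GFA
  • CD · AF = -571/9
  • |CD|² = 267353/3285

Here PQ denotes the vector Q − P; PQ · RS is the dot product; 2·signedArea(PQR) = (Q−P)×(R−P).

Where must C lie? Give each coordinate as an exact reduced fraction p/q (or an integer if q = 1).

1. C_x = -2119/365  [CD · AF = -571/9 ∩ CE · DB = 628277/3285]
2. C_y = -16/1095  [CD · AF = -571/9 ∩ CE · DB = 628277/3285]
   → C = (-2119/365, -16/1095)

C = (-2119/365, -16/1095)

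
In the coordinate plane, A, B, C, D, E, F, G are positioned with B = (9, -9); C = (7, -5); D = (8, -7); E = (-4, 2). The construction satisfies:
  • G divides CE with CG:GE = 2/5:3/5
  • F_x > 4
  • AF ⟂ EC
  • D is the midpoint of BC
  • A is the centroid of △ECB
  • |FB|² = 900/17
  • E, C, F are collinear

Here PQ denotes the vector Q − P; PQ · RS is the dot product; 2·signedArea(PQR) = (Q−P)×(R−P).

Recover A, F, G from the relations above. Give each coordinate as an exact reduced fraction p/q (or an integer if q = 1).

1. A_x = 4  [A is the centroid of △ECB]
2. A_y = -4  [A is the centroid of △ECB]
   → A = (4, -4)
3. F_x = 75/17  [E, C, F are collinear ∩ AF ⟂ EC]
4. F_y = -57/17  [E, C, F are collinear ∩ AF ⟂ EC]
   → F = (75/17, -57/17)
5. G_x = 13/5  [G divides CE with CG:GE = 2/5:3/5]
6. G_y = -11/5  [G divides CE with CG:GE = 2/5:3/5]
   → G = (13/5, -11/5)

A = (4, -4)
F = (75/17, -57/17)
G = (13/5, -11/5)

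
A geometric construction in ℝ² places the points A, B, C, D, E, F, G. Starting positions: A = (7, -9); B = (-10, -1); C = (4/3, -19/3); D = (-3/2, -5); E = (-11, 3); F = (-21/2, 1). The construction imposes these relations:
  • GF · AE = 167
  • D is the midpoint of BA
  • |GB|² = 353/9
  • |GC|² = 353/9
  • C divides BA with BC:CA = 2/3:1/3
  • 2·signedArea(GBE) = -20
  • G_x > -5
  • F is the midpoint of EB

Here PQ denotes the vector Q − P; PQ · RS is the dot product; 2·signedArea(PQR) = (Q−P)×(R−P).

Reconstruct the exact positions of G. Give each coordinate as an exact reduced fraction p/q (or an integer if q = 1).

G = (-13/3, -11/3)

1. G_x = -13/3  [GF · AE = 167 ∩ 2·signedArea(GBE) = -20]
2. G_y = -11/3  [GF · AE = 167 ∩ 2·signedArea(GBE) = -20]
   → G = (-13/3, -11/3)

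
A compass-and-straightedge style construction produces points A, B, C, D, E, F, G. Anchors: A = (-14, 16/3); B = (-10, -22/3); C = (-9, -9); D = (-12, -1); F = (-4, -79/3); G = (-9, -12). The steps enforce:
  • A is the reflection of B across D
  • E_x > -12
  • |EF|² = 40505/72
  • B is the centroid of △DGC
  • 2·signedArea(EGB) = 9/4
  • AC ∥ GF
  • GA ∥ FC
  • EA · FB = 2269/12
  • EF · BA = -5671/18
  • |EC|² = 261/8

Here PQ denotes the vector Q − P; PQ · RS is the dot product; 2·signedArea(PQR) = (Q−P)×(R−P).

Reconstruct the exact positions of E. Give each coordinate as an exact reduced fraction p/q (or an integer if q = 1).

1. E_x = -45/4  [EF · BA = -5671/18 ∩ 2·signedArea(EGB) = 9/4]
2. E_y = -15/4  [EF · BA = -5671/18 ∩ 2·signedArea(EGB) = 9/4]
   → E = (-45/4, -15/4)

E = (-45/4, -15/4)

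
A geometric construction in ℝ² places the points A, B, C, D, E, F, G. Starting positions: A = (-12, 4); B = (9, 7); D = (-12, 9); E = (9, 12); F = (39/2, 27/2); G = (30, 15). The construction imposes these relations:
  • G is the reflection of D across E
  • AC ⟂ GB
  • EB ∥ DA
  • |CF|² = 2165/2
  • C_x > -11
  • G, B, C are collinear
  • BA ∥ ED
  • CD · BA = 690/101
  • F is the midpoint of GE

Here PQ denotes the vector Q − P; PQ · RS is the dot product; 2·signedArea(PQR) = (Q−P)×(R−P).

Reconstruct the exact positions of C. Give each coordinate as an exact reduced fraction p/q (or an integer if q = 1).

1. C_x = -1044/101  [G, B, C are collinear ∩ AC ⟂ GB]
2. C_y = -37/101  [G, B, C are collinear ∩ AC ⟂ GB]
   → C = (-1044/101, -37/101)

C = (-1044/101, -37/101)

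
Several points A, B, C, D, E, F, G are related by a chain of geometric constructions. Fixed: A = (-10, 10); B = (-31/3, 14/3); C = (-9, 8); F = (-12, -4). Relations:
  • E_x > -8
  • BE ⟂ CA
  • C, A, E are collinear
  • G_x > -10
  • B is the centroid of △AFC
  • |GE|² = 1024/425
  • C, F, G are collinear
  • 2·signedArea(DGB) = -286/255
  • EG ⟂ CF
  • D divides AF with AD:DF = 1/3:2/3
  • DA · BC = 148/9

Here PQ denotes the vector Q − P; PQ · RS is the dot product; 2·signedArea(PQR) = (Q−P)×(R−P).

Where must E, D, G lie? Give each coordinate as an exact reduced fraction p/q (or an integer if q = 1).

1. E_x = -119/15  [C, A, E are collinear ∩ BE ⟂ CA]
2. E_y = 88/15  [C, A, E are collinear ∩ BE ⟂ CA]
   → E = (-119/15, 88/15)
3. D_x = -32/3  [D divides AF with AD:DF = 1/3:2/3]
4. D_y = 16/3  [D divides AF with AD:DF = 1/3:2/3]
   → D = (-32/3, 16/3)
5. G_x = -2407/255  [C, F, G are collinear ∩ EG ⟂ CF]
6. G_y = 1592/255  [C, F, G are collinear ∩ EG ⟂ CF]
   → G = (-2407/255, 1592/255)

D = (-32/3, 16/3)
E = (-119/15, 88/15)
G = (-2407/255, 1592/255)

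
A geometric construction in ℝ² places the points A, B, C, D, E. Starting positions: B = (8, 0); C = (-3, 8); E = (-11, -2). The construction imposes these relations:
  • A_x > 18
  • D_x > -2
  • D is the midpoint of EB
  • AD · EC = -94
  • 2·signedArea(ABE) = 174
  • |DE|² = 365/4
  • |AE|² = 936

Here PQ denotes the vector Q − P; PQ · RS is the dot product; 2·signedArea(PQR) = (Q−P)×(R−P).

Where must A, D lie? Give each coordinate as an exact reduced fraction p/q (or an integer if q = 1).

A = (19, -8)
D = (-3/2, -1)

1. A_x = 19  [line 2·x + -19·y + -190 = 0 ∩ |AE|² = 936]
2. A_y = -8  [line 2·x + -19·y + -190 = 0 ∩ |AE|² = 936]
   → A = (19, -8)
3. D_x = -3/2  [AD · EC = -94 ∩ D is the midpoint of EB]
4. D_y = -1  [AD · EC = -94 ∩ D is the midpoint of EB]
   → D = (-3/2, -1)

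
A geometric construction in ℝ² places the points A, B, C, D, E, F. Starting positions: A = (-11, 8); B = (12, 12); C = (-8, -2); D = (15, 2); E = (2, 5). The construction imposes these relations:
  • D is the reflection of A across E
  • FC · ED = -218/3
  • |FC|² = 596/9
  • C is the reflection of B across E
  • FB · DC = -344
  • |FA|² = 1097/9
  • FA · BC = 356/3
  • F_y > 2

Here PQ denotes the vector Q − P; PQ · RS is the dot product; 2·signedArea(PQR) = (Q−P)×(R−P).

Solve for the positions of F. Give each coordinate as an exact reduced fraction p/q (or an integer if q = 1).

1. F_x = -4/3  [FB · DC = -344 ∩ FA · BC = 356/3]
2. F_y = 8/3  [FB · DC = -344 ∩ FA · BC = 356/3]
   → F = (-4/3, 8/3)

F = (-4/3, 8/3)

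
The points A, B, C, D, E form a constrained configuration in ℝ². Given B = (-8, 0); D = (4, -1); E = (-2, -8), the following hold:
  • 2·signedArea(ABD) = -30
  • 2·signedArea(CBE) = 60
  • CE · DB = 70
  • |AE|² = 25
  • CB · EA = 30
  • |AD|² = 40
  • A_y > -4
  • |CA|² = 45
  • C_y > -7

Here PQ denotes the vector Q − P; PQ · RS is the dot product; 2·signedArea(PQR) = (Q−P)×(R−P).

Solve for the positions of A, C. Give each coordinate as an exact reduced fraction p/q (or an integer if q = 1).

A = (-2, -3)
C = (4, -6)

1. C_x = 4  [2·signedArea(CBE) = 60 ∩ CE · DB = 70]
2. C_y = -6  [2·signedArea(CBE) = 60 ∩ CE · DB = 70]
   → C = (4, -6)
3. A_x = -2  [2·signedArea(ABD) = -30 ∩ CB · EA = 30]
4. A_y = -3  [2·signedArea(ABD) = -30 ∩ CB · EA = 30]
   → A = (-2, -3)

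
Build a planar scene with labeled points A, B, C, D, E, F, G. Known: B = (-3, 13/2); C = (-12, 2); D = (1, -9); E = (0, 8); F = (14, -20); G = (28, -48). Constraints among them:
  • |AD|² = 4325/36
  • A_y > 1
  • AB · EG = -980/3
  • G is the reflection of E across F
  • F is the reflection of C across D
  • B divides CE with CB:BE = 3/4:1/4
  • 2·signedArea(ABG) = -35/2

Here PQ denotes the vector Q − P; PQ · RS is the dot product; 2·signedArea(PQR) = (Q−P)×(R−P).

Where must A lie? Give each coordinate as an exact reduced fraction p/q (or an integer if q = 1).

A = (-2/3, 11/6)

1. A_x = -2/3  [2·signedArea(ABG) = -35/2 ∩ AB · EG = -980/3]
2. A_y = 11/6  [2·signedArea(ABG) = -35/2 ∩ AB · EG = -980/3]
   → A = (-2/3, 11/6)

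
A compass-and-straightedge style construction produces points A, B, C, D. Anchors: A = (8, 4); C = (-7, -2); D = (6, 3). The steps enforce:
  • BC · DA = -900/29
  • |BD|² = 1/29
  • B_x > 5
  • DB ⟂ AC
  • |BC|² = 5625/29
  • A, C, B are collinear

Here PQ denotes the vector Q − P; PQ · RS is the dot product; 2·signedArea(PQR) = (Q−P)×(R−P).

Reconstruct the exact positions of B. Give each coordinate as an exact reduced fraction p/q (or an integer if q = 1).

1. B_x = 172/29  [A, C, B are collinear ∩ DB ⟂ AC]
2. B_y = 92/29  [A, C, B are collinear ∩ DB ⟂ AC]
   → B = (172/29, 92/29)

B = (172/29, 92/29)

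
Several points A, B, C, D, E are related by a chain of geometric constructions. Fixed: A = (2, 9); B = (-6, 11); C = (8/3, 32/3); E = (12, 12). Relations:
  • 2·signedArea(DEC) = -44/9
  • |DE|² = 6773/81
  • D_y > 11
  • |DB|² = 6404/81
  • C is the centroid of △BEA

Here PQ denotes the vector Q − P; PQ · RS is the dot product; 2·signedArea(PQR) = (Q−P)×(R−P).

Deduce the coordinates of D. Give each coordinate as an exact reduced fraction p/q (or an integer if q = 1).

D = (26/9, 101/9)

1. D_x = 26/9  [line 4/3·x + -28/3·y + 908/9 = 0 ∩ |DB|² = 6404/81]
2. D_y = 101/9  [line 4/3·x + -28/3·y + 908/9 = 0 ∩ |DB|² = 6404/81]
   → D = (26/9, 101/9)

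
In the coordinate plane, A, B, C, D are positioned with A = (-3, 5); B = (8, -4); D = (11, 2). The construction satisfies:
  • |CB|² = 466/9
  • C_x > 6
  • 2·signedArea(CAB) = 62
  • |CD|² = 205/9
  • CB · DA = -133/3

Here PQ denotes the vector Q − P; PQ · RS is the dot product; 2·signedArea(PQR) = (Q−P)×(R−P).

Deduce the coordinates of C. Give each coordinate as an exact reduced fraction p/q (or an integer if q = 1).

C = (19/3, 3)

1. C_x = 19/3  [CB · DA = -133/3 ∩ 2·signedArea(CAB) = 62]
2. C_y = 3  [CB · DA = -133/3 ∩ 2·signedArea(CAB) = 62]
   → C = (19/3, 3)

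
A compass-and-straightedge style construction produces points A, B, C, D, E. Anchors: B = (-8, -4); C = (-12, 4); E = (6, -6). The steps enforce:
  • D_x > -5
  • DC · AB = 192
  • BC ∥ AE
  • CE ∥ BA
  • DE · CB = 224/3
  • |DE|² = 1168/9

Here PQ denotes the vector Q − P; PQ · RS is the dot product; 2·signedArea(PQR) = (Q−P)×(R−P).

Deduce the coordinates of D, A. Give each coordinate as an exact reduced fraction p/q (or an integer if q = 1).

A = (10, -14)
D = (-14/3, -2)

1. A_x = 10  [BC ∥ AE ∩ CE ∥ BA]
2. A_y = -14  [BC ∥ AE ∩ CE ∥ BA]
   → A = (10, -14)
3. D_x = -14/3  [DC · AB = 192 ∩ DE · CB = 224/3]
4. D_y = -2  [DC · AB = 192 ∩ DE · CB = 224/3]
   → D = (-14/3, -2)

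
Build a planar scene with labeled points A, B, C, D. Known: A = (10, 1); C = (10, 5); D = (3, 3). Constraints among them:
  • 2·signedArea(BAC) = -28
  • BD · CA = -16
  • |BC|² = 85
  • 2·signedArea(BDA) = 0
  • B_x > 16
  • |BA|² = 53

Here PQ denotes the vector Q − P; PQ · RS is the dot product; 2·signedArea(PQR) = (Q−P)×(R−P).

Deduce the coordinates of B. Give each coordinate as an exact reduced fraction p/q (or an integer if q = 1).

1. B_x = 17  [2·signedArea(BDA) = 0 ∩ BD · CA = -16]
2. B_y = -1  [2·signedArea(BDA) = 0 ∩ BD · CA = -16]
   → B = (17, -1)

B = (17, -1)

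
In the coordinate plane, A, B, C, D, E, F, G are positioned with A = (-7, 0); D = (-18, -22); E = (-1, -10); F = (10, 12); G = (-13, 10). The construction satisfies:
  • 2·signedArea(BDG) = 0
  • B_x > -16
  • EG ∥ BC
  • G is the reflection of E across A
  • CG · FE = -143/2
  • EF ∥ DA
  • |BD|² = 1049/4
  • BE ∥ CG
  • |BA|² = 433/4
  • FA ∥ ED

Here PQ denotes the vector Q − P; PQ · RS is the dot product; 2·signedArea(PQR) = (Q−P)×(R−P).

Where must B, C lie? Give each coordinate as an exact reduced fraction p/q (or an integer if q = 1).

B = (-31/2, -6)
C = (-55/2, 14)

1. B_x = -31/2  [line -32·x + 5·y + -466 = 0 ∩ |BD|² = 1049/4]
2. B_y = -6  [line -32·x + 5·y + -466 = 0 ∩ |BD|² = 1049/4]
   → B = (-31/2, -6)
3. C_x = -55/2  [BE ∥ CG ∩ EG ∥ BC]
4. C_y = 14  [BE ∥ CG ∩ EG ∥ BC]
   → C = (-55/2, 14)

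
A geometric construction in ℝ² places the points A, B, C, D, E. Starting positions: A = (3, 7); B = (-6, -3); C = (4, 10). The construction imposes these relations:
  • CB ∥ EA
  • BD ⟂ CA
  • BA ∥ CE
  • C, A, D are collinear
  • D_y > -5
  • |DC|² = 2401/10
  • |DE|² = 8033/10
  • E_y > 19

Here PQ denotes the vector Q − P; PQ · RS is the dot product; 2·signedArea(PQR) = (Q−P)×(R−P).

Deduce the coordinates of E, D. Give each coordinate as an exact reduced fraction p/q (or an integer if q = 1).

1. E_x = 13  [CB ∥ EA ∩ BA ∥ CE]
2. E_y = 20  [CB ∥ EA ∩ BA ∥ CE]
   → E = (13, 20)
3. D_x = -9/10  [C, A, D are collinear ∩ BD ⟂ CA]
4. D_y = -47/10  [C, A, D are collinear ∩ BD ⟂ CA]
   → D = (-9/10, -47/10)

D = (-9/10, -47/10)
E = (13, 20)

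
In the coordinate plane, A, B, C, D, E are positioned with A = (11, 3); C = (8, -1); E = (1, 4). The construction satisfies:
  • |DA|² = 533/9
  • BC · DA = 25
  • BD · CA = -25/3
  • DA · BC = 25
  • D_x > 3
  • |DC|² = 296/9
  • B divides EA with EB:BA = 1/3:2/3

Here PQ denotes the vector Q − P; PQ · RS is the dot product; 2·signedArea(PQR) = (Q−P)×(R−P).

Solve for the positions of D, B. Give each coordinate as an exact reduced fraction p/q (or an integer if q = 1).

B = (13/3, 11/3)
D = (10/3, 7/3)

1. B_x = 13/3  [B divides EA with EB:BA = 1/3:2/3]
2. B_y = 11/3  [B divides EA with EB:BA = 1/3:2/3]
   → B = (13/3, 11/3)
3. D_x = 10/3  [DA · BC = 25 ∩ BD · CA = -25/3]
4. D_y = 7/3  [DA · BC = 25 ∩ BD · CA = -25/3]
   → D = (10/3, 7/3)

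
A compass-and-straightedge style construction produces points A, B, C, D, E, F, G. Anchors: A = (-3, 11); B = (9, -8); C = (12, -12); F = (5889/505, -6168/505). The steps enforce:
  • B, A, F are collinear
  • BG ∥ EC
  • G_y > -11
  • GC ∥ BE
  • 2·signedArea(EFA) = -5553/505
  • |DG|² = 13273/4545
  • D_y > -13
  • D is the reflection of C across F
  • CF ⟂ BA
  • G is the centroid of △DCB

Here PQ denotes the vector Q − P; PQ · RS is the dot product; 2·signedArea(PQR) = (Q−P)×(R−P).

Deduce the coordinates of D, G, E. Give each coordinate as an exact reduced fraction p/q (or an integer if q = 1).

1. D_x = 5718/505  [D is the reflection of C across F]
2. D_y = -6276/505  [D is the reflection of C across F]
   → D = (5718/505, -6276/505)
3. G_x = 5441/505  [G is the centroid of △DCB]
4. G_y = -16376/1515  [G is the centroid of △DCB]
   → G = (5441/505, -16376/1515)
5. E_x = 5164/505  [BG ∥ EC ∩ GC ∥ BE]
6. E_y = -13924/1515  [BG ∥ EC ∩ GC ∥ BE]
   → E = (5164/505, -13924/1515)

D = (5718/505, -6276/505)
E = (5164/505, -13924/1515)
G = (5441/505, -16376/1515)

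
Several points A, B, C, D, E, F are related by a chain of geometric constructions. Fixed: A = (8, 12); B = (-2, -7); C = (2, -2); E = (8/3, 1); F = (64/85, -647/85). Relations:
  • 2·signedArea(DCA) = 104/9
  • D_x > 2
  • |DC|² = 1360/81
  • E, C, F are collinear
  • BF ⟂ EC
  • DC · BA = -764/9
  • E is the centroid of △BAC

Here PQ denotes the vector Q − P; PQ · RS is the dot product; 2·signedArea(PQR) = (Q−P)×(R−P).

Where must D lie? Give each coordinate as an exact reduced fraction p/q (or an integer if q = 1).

D = (26/9, 2)

1. D_x = 26/9  [2·signedArea(DCA) = 104/9 ∩ DC · BA = -764/9]
2. D_y = 2  [2·signedArea(DCA) = 104/9 ∩ DC · BA = -764/9]
   → D = (26/9, 2)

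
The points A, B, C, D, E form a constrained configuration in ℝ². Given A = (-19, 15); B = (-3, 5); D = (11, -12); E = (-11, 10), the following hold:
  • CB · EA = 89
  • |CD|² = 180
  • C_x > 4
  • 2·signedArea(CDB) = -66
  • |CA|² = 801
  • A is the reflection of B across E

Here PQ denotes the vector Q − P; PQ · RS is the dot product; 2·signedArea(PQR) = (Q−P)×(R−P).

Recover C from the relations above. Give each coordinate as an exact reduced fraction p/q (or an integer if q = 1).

1. C_x = 5  [CB · EA = 89 ∩ 2·signedArea(CDB) = -66]
2. C_y = 0  [CB · EA = 89 ∩ 2·signedArea(CDB) = -66]
   → C = (5, 0)

C = (5, 0)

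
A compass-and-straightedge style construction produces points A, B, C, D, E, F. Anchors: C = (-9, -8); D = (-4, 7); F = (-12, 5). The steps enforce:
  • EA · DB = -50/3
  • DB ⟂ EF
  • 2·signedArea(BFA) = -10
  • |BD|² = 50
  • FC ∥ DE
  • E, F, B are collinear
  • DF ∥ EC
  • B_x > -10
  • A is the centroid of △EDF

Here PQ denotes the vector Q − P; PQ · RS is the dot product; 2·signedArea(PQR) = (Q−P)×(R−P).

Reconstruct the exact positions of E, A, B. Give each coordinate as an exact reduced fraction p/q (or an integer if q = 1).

1. E_x = -1  [DF ∥ EC ∩ FC ∥ DE]
2. E_y = -6  [DF ∥ EC ∩ FC ∥ DE]
   → E = (-1, -6)
3. A_x = -17/3  [A is the centroid of △EDF]
4. A_y = 2  [A is the centroid of △EDF]
   → A = (-17/3, 2)
5. B_x = -9  [E, F, B are collinear ∩ DB ⟂ EF]
6. B_y = 2  [E, F, B are collinear ∩ DB ⟂ EF]
   → B = (-9, 2)

A = (-17/3, 2)
B = (-9, 2)
E = (-1, -6)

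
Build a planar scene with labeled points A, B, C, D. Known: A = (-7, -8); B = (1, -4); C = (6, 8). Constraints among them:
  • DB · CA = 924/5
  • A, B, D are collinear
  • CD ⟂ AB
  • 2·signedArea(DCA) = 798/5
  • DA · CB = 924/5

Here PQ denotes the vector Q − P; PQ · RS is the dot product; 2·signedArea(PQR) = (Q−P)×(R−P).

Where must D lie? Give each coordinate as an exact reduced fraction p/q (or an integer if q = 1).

1. D_x = 49/5  [A, B, D are collinear ∩ CD ⟂ AB]
2. D_y = 2/5  [A, B, D are collinear ∩ CD ⟂ AB]
   → D = (49/5, 2/5)

D = (49/5, 2/5)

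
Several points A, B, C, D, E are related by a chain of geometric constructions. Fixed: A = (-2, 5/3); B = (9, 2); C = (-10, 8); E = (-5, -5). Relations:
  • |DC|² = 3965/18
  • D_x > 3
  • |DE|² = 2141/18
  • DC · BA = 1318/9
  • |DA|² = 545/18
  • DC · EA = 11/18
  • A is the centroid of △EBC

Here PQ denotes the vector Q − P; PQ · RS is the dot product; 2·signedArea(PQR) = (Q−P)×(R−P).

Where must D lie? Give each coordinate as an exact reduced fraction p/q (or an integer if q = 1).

1. D_x = 7/2  [DC · EA = 11/18 ∩ DC · BA = 1318/9]
2. D_y = 11/6  [DC · EA = 11/18 ∩ DC · BA = 1318/9]
   → D = (7/2, 11/6)

D = (7/2, 11/6)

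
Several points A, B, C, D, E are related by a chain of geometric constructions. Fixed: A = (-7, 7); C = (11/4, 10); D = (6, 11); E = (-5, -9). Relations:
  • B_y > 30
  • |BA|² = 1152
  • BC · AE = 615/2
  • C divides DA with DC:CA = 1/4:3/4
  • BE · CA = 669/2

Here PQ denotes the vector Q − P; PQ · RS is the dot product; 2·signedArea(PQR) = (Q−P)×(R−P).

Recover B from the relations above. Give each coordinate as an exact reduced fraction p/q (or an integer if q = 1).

B = (17, 31)

1. B_x = 17  [BE · CA = 669/2 ∩ BC · AE = 615/2]
2. B_y = 31  [BE · CA = 669/2 ∩ BC · AE = 615/2]
   → B = (17, 31)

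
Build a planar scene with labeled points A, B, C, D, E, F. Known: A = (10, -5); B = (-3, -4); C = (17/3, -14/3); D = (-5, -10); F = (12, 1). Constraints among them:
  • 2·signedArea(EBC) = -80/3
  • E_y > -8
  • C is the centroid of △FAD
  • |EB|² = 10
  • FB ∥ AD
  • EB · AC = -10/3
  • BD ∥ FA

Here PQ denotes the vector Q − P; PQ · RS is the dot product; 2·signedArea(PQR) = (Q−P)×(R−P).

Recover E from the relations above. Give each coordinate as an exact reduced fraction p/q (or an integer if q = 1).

E = (-4, -7)

1. E_x = -4  [2·signedArea(EBC) = -80/3 ∩ EB · AC = -10/3]
2. E_y = -7  [2·signedArea(EBC) = -80/3 ∩ EB · AC = -10/3]
   → E = (-4, -7)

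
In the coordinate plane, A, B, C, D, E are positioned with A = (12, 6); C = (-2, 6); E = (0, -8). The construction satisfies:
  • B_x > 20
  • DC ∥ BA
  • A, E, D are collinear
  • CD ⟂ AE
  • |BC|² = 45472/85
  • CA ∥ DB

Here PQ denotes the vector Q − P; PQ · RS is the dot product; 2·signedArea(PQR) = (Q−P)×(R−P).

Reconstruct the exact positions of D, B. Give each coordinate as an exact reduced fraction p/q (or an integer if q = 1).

B = (1706/85, -78/85)
D = (516/85, -78/85)

1. D_x = 516/85  [A, E, D are collinear ∩ CD ⟂ AE]
2. D_y = -78/85  [A, E, D are collinear ∩ CD ⟂ AE]
   → D = (516/85, -78/85)
3. B_x = 1706/85  [DC ∥ BA ∩ CA ∥ DB]
4. B_y = -78/85  [DC ∥ BA ∩ CA ∥ DB]
   → B = (1706/85, -78/85)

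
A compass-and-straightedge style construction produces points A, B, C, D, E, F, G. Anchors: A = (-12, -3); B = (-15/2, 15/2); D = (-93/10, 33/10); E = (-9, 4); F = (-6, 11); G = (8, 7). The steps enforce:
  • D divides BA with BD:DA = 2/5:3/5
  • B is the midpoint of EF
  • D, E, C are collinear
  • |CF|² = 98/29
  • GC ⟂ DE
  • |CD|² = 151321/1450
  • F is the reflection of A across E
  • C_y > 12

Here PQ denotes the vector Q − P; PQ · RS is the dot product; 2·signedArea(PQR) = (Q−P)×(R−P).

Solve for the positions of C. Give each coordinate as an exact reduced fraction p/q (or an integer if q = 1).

1. C_x = -153/29  [D, E, C are collinear ∩ GC ⟂ DE]
2. C_y = 368/29  [D, E, C are collinear ∩ GC ⟂ DE]
   → C = (-153/29, 368/29)

C = (-153/29, 368/29)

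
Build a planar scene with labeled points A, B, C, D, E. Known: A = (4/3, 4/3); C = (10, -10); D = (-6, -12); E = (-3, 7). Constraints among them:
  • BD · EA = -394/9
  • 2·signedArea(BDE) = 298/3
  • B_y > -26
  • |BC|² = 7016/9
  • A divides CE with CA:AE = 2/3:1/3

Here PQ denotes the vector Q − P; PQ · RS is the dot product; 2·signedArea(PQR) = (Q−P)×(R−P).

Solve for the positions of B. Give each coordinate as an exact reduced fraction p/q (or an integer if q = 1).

1. B_x = -40/3  [BD · EA = -394/9 ∩ 2·signedArea(BDE) = 298/3]
2. B_y = -76/3  [BD · EA = -394/9 ∩ 2·signedArea(BDE) = 298/3]
   → B = (-40/3, -76/3)

B = (-40/3, -76/3)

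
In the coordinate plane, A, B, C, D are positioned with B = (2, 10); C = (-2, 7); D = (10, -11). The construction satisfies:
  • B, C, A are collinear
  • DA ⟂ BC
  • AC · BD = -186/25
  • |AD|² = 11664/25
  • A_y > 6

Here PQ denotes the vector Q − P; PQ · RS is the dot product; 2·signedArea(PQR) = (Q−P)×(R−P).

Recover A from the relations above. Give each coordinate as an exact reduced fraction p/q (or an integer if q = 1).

A = (-74/25, 157/25)

1. A_x = -74/25  [B, C, A are collinear ∩ DA ⟂ BC]
2. A_y = 157/25  [B, C, A are collinear ∩ DA ⟂ BC]
   → A = (-74/25, 157/25)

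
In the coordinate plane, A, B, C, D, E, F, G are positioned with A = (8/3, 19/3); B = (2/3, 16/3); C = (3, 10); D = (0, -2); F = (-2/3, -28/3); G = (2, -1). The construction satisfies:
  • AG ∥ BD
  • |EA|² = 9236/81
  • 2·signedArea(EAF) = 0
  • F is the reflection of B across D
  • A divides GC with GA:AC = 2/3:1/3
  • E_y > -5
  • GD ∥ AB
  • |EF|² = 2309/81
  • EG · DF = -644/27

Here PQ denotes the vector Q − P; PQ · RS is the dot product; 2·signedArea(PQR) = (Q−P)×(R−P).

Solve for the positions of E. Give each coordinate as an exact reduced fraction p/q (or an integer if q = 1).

1. E_x = 4/9  [2·signedArea(EAF) = 0 ∩ EG · DF = -644/27]
2. E_y = -37/9  [2·signedArea(EAF) = 0 ∩ EG · DF = -644/27]
   → E = (4/9, -37/9)

E = (4/9, -37/9)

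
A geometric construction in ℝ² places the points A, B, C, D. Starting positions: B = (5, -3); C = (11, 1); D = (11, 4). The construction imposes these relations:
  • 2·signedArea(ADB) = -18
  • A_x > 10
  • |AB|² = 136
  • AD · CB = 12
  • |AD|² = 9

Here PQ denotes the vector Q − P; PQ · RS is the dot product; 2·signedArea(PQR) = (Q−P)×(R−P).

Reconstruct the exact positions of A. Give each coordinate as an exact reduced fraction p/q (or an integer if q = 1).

A = (11, 7)

1. A_x = 11  [2·signedArea(ADB) = -18 ∩ AD · CB = 12]
2. A_y = 7  [2·signedArea(ADB) = -18 ∩ AD · CB = 12]
   → A = (11, 7)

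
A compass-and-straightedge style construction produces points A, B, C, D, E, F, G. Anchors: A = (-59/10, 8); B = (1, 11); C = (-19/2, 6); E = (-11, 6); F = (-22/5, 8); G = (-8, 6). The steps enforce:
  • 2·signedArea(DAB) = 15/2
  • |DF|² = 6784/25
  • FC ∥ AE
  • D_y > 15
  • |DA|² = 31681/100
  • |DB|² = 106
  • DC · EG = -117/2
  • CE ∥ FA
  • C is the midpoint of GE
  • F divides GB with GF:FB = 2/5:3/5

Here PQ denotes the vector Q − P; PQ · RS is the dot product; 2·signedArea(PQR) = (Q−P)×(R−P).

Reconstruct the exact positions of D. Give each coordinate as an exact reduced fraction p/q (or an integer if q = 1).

1. D_x = 10  [2·signedArea(DAB) = 15/2 ∩ DC · EG = -117/2]
2. D_y = 16  [2·signedArea(DAB) = 15/2 ∩ DC · EG = -117/2]
   → D = (10, 16)

D = (10, 16)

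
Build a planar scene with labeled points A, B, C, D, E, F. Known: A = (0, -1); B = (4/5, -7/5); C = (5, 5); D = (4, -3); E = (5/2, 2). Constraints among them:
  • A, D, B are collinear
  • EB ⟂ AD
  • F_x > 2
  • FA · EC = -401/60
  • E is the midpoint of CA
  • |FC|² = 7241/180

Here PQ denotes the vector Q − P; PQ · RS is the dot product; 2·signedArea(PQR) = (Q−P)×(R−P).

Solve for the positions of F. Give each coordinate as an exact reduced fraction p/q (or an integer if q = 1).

F = (73/30, -4/5)

1. F_x = 73/30  [line -5/2·x + -3·y + 221/60 = 0 ∩ |FC|² = 7241/180]
2. F_y = -4/5  [line -5/2·x + -3·y + 221/60 = 0 ∩ |FC|² = 7241/180]
   → F = (73/30, -4/5)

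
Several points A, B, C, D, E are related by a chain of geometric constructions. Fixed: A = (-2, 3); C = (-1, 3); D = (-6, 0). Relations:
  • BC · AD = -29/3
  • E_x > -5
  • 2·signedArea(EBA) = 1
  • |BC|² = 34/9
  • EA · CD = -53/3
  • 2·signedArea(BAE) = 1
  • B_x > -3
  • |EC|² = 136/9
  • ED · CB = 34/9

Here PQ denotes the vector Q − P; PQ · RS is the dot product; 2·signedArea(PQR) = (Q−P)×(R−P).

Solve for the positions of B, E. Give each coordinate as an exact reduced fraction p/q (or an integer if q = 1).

1. E_x = -13/3  [line 5·x + 3·y + 56/3 = 0 ∩ |EC|² = 136/9]
2. E_y = 1  [line 5·x + 3·y + 56/3 = 0 ∩ |EC|² = 136/9]
   → E = (-13/3, 1)
3. B_x = -8/3  [2·signedArea(BAE) = 1 ∩ ED · CB = 34/9]
4. B_y = 2  [2·signedArea(BAE) = 1 ∩ ED · CB = 34/9]
   → B = (-8/3, 2)

B = (-8/3, 2)
E = (-13/3, 1)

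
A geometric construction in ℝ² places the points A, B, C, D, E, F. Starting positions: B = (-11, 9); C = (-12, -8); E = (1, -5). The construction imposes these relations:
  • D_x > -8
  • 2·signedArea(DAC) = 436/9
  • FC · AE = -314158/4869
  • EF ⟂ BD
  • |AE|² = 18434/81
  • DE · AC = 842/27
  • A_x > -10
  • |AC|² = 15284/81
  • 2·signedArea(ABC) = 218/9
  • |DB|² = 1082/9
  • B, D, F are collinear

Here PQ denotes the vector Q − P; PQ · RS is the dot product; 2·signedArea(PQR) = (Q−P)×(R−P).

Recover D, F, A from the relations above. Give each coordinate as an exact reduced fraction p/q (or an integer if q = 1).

A = (-88/9, 50/9)
D = (-22/3, -4/3)
F = (-2838/541, -3904/541)

1. A_x = -88/9  [line 17·x + -1·y + 1546/9 = 0 ∩ |AC|² = 15284/81]
2. A_y = 50/9  [line 17·x + -1·y + 1546/9 = 0 ∩ |AC|² = 15284/81]
   → A = (-88/9, 50/9)
3. D_x = -22/3  [2·signedArea(DAC) = 436/9 ∩ DE · AC = 842/27]
4. D_y = -4/3  [2·signedArea(DAC) = 436/9 ∩ DE · AC = 842/27]
   → D = (-22/3, -4/3)
5. F_x = -2838/541  [B, D, F are collinear ∩ EF ⟂ BD]
6. F_y = -3904/541  [B, D, F are collinear ∩ EF ⟂ BD]
   → F = (-2838/541, -3904/541)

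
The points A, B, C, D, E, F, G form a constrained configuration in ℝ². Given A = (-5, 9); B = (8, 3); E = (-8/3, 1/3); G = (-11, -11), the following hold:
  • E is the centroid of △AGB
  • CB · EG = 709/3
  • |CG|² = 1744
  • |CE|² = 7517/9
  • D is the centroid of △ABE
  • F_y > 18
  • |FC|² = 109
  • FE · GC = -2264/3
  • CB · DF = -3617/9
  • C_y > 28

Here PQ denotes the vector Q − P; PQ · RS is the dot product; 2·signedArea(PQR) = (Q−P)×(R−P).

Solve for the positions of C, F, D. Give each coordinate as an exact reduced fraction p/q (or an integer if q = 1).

C = (1, 29)
D = (1/9, 37/9)
F = (-2, 19)

1. C_x = 1  [line 25/3·x + 34/3·y + -337 = 0 ∩ |CE|² = 7517/9]
2. C_y = 29  [line 25/3·x + 34/3·y + -337 = 0 ∩ |CE|² = 7517/9]
   → C = (1, 29)
3. F_x = -2  [line -12·x + -40·y + 736 = 0 ∩ |FC|² = 109]
4. F_y = 19  [line -12·x + -40·y + 736 = 0 ∩ |FC|² = 109]
   → F = (-2, 19)
5. D_x = 1/9  [CB · DF = -3617/9 ∩ D is the centroid of △ABE]
6. D_y = 37/9  [CB · DF = -3617/9 ∩ D is the centroid of △ABE]
   → D = (1/9, 37/9)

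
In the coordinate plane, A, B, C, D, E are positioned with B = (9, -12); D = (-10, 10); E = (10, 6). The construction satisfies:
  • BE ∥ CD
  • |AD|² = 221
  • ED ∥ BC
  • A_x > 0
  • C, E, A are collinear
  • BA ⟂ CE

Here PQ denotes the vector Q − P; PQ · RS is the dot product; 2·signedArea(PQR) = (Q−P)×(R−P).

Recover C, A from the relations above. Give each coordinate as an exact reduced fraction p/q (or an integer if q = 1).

A = (1, 0)
C = (-11, -8)

1. C_x = -11  [BE ∥ CD ∩ ED ∥ BC]
2. C_y = -8  [BE ∥ CD ∩ ED ∥ BC]
   → C = (-11, -8)
3. A_x = 1  [C, E, A are collinear ∩ BA ⟂ CE]
4. A_y = 0  [C, E, A are collinear ∩ BA ⟂ CE]
   → A = (1, 0)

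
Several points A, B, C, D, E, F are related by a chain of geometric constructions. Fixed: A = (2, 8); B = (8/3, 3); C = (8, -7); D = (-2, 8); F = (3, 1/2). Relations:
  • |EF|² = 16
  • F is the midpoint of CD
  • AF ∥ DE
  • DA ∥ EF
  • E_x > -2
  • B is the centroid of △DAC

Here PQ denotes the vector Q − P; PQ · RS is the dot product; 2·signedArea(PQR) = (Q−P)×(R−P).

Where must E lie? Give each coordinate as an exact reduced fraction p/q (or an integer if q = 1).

1. E_x = -1  [DA ∥ EF ∩ AF ∥ DE]
2. E_y = 1/2  [DA ∥ EF ∩ AF ∥ DE]
   → E = (-1, 1/2)

E = (-1, 1/2)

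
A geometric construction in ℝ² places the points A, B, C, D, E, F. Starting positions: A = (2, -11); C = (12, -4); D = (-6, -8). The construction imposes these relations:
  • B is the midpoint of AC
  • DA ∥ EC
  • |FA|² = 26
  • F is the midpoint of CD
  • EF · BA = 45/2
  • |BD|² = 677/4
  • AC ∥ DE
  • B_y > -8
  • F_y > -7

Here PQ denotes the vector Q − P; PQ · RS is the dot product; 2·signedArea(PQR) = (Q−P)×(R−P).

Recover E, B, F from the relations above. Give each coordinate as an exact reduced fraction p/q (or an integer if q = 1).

1. E_x = 4  [DA ∥ EC ∩ AC ∥ DE]
2. E_y = -1  [DA ∥ EC ∩ AC ∥ DE]
   → E = (4, -1)
3. B_x = 7  [B is the midpoint of AC]
4. B_y = -15/2  [B is the midpoint of AC]
   → B = (7, -15/2)
5. F_x = 3  [F is the midpoint of CD]
6. F_y = -6  [F is the midpoint of CD]
   → F = (3, -6)

B = (7, -15/2)
E = (4, -1)
F = (3, -6)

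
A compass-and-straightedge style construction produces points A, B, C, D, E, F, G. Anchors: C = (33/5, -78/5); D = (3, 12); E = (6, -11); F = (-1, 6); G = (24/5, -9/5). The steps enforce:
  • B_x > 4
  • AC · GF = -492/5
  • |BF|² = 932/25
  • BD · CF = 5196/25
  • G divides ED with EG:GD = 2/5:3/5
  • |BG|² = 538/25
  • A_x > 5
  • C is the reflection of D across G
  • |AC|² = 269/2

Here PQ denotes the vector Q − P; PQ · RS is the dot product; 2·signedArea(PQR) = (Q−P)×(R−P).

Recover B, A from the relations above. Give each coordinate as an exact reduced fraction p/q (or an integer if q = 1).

1. B_x = 21/5  [line 38/5·x + -108/5·y + 714/25 = 0 ∩ |BF|² = 932/25]
2. B_y = 14/5  [line 38/5·x + -108/5·y + 714/25 = 0 ∩ |BF|² = 932/25]
   → B = (21/5, 14/5)
3. A_x = 51/10  [line 29/5·x + -39/5·y + -1539/25 = 0 ∩ |AC|² = 269/2]
4. A_y = -41/10  [line 29/5·x + -39/5·y + -1539/25 = 0 ∩ |AC|² = 269/2]
   → A = (51/10, -41/10)

A = (51/10, -41/10)
B = (21/5, 14/5)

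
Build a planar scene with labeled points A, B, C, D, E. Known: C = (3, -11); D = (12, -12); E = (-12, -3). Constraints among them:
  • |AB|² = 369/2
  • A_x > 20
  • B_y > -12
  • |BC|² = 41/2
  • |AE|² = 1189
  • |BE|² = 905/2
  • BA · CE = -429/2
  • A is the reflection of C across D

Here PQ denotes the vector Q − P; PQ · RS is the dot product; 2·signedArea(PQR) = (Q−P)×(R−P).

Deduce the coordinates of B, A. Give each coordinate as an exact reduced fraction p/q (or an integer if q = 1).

A = (21, -13)
B = (15/2, -23/2)

1. A_x = 21  [A is the reflection of C across D]
2. A_y = -13  [A is the reflection of C across D]
   → A = (21, -13)
3. B_x = 15/2  [line 15·x + -8·y + -409/2 = 0 ∩ |BE|² = 905/2]
4. B_y = -23/2  [line 15·x + -8·y + -409/2 = 0 ∩ |BE|² = 905/2]
   → B = (15/2, -23/2)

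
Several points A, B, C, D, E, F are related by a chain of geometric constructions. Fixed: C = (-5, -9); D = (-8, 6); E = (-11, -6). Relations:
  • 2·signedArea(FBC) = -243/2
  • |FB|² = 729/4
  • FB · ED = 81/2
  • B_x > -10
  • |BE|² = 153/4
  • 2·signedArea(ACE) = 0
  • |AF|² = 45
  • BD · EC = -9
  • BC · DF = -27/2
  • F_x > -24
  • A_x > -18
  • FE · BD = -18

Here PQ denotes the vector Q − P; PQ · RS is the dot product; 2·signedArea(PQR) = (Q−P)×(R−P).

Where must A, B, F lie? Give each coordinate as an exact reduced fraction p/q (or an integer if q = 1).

1. B_x = -19/2  [line -6·x + 3·y + -57 = 0 ∩ |BE|² = 153/4]
2. B_y = 0  [line -6·x + 3·y + -57 = 0 ∩ |BE|² = 153/4]
   → B = (-19/2, 0)
3. F_x = -23  [BC · DF = -27/2 ∩ FB · ED = 81/2]
4. F_y = 0  [BC · DF = -27/2 ∩ FB · ED = 81/2]
   → F = (-23, 0)
5. A_x = -17  [line -3·x + -6·y + -69 = 0 ∩ |AF|² = 45]
6. A_y = -3  [line -3·x + -6·y + -69 = 0 ∩ |AF|² = 45]
   → A = (-17, -3)

A = (-17, -3)
B = (-19/2, 0)
F = (-23, 0)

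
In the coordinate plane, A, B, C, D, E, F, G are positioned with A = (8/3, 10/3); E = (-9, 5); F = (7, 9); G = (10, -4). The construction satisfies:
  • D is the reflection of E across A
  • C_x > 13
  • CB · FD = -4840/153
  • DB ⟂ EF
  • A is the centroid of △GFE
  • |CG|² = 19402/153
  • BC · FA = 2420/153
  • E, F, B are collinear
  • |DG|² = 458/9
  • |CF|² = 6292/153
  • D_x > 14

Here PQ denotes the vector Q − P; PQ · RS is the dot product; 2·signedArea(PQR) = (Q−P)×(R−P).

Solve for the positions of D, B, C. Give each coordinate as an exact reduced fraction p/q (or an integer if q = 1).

B = (207/17, 175/17)
C = (665/51, 349/51)
D = (43/3, 5/3)

1. D_x = 43/3  [D is the reflection of E across A]
2. D_y = 5/3  [D is the reflection of E across A]
   → D = (43/3, 5/3)
3. B_x = 207/17  [E, F, B are collinear ∩ DB ⟂ EF]
4. B_y = 175/17  [E, F, B are collinear ∩ DB ⟂ EF]
   → B = (207/17, 175/17)
5. C_x = 665/51  [CB · FD = -4840/153 ∩ BC · FA = 2420/153]
6. C_y = 349/51  [CB · FD = -4840/153 ∩ BC · FA = 2420/153]
   → C = (665/51, 349/51)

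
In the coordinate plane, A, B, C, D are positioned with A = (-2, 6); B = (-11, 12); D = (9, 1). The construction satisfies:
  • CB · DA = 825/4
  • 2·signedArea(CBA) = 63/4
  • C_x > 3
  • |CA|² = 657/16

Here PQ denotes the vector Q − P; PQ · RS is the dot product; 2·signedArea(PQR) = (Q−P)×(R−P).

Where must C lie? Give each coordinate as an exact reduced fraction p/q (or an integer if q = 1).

C = (4, 15/4)

1. C_x = 4  [2·signedArea(CBA) = 63/4 ∩ CB · DA = 825/4]
2. C_y = 15/4  [2·signedArea(CBA) = 63/4 ∩ CB · DA = 825/4]
   → C = (4, 15/4)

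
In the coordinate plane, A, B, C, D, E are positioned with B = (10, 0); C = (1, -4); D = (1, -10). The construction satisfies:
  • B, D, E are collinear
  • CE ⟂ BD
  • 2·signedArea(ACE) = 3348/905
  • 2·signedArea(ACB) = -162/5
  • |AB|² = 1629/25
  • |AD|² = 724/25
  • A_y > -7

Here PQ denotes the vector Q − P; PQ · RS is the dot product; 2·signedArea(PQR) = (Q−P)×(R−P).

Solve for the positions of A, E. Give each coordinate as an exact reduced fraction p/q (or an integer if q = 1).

1. A_x = 23/5  [line -4·x + 9·y + 362/5 = 0 ∩ |AD|² = 724/25]
2. A_y = -6  [line -4·x + 9·y + 362/5 = 0 ∩ |AD|² = 724/25]
   → A = (23/5, -6)
3. E_x = 721/181  [B, D, E are collinear ∩ CE ⟂ BD]
4. E_y = -1210/181  [B, D, E are collinear ∩ CE ⟂ BD]
   → E = (721/181, -1210/181)

A = (23/5, -6)
E = (721/181, -1210/181)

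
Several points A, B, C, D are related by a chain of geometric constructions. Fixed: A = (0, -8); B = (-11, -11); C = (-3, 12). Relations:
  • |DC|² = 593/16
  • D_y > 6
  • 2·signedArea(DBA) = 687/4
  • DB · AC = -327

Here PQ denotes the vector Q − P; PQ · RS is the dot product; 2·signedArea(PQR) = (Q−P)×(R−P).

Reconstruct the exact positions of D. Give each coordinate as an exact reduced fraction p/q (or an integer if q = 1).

D = (-5, 25/4)

1. D_x = -5  [2·signedArea(DBA) = 687/4 ∩ DB · AC = -327]
2. D_y = 25/4  [2·signedArea(DBA) = 687/4 ∩ DB · AC = -327]
   → D = (-5, 25/4)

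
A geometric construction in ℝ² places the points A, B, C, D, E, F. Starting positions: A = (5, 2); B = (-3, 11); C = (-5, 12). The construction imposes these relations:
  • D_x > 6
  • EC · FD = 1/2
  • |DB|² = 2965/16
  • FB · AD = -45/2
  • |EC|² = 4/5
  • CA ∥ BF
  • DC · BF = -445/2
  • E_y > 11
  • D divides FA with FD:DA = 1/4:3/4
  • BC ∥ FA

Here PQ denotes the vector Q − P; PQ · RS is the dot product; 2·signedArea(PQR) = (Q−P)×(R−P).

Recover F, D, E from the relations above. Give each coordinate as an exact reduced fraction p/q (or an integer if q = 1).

1. F_x = 7  [BC ∥ FA ∩ CA ∥ BF]
2. F_y = 1  [BC ∥ FA ∩ CA ∥ BF]
   → F = (7, 1)
3. D_x = 13/2  [D divides FA with FD:DA = 1/4:3/4]
4. D_y = 5/4  [D divides FA with FD:DA = 1/4:3/4]
   → D = (13/2, 5/4)
5. E_x = -21/5  [line 1/2·x + -1/4·y + 5 = 0 ∩ |EC|² = 4/5]
6. E_y = 58/5  [line 1/2·x + -1/4·y + 5 = 0 ∩ |EC|² = 4/5]
   → E = (-21/5, 58/5)

D = (13/2, 5/4)
E = (-21/5, 58/5)
F = (7, 1)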